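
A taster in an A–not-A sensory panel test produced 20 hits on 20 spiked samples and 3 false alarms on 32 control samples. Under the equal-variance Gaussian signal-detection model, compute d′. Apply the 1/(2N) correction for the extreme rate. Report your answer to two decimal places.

d′ = 3.28

The hit rate is 20/20 = 1, so apply the 1/(2N) correction: H → 1 − 1/(2·20) = 0.97500.
z(H) = z(0.97500) = 1.960
z(FA) = z(0.09375) = -1.318
d' = 1.960 − (-1.318) = 3.278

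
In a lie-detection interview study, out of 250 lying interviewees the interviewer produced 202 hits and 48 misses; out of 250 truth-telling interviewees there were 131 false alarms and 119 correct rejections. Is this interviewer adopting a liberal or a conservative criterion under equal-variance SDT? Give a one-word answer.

liberal

z(H) = 0.871, z(FA) = 0.060
c = −½·(z(H) + z(FA)) = -0.4655
c < 0 → liberal criterion (biased toward responding “yes”).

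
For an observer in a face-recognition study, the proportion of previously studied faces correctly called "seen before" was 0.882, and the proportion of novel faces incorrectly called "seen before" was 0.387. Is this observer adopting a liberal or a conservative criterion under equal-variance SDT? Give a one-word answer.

liberal

z(H) = 1.185, z(FA) = -0.287
c = −½·(z(H) + z(FA)) = -0.449
c < 0 → liberal criterion (biased toward responding “yes”).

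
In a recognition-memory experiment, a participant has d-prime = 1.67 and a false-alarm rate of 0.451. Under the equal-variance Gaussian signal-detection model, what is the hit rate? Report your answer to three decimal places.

z(false-alarm rate) = z(0.451) = -0.1231
z(H) = z(FA) + d' = -0.1231 + 1.67 = 1.5469
hit rate = Φ(1.5469) = 0.9391

hit rate = 0.939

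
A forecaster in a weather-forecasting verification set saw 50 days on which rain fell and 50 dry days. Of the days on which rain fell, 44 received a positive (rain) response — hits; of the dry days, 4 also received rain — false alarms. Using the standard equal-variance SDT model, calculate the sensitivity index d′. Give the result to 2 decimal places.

H = 44/50 = 0.8800
FA = 4/50 = 0.0800
z(H) = 1.175
z(FA) = -1.405
d' = z(H) − z(FA) = 1.175 − (-1.405) = 2.580

d′ = 2.58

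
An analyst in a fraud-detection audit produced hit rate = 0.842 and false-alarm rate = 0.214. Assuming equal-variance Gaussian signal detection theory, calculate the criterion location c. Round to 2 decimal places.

Φ⁻¹(0.842) = 1.0027, Φ⁻¹(0.214) = -0.7926
c = −½·[z(H) + z(FA)] = −0.5 × (1.0027 + (-0.7926)) = -0.10505

c = -0.11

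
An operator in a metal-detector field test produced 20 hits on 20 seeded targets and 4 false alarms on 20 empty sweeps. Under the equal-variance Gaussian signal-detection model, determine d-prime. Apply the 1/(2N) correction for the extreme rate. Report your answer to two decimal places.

d-prime = 2.80

The hit rate is 20/20 = 1, so apply the 1/(2N) correction: H → 1 − 1/(2·20) = 0.97500.
z(H) = z(0.97500) = 1.960
z(FA) = z(0.20000) = -0.842
d' = 1.960 − (-0.842) = 2.802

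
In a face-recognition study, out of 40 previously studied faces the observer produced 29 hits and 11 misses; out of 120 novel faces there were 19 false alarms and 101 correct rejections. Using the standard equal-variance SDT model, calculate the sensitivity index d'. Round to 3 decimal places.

H = 29/40 = 0.7250
FA = 19/120 = 0.1583
z(H) = z(0.7250) = 0.5978
z(FA) = z(0.1583) = -1.0015
d' = z(H) − z(FA) = 0.5978 − (-1.0015) = 1.5993

d' = 1.599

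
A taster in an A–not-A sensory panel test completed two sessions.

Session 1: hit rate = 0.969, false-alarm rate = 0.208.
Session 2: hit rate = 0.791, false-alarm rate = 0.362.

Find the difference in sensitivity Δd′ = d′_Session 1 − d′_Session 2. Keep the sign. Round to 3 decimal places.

Δd′ = 1.517

Session 1: z(0.969) = 1.8663, z(0.208) = -0.8134, d' = 2.6797
Session 2: z(0.791) = 0.8099, z(0.362) = -0.3531, d' = 1.1630
Δd' = d'_Session 1 − d'_Session 2 = 2.6797 − 1.1630 = 1.5167
Session 1 has the higher sensitivity.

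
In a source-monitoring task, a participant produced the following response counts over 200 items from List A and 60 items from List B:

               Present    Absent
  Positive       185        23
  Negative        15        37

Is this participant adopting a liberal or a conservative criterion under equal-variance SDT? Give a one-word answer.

liberal

z(H) = 1.440, z(FA) = -0.297
c = −½·(z(H) + z(FA)) = -0.5715
c < 0 → liberal criterion (biased toward responding “yes”).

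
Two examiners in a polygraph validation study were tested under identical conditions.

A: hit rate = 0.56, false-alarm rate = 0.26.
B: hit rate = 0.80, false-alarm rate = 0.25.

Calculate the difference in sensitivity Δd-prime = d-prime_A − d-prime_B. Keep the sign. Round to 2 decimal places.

A: z(0.56) = 0.151, z(0.26) = -0.643, d' = 0.794
B: z(0.80) = 0.842, z(0.25) = -0.674, d' = 1.516
Δd' = d'_A − d'_B = 0.794 − 1.516 = -0.722
B has the higher sensitivity.

Δd-prime = -0.72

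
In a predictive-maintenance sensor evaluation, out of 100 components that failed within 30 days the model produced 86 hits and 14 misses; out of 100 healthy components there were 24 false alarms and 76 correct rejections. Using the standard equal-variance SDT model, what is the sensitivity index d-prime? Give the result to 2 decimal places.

H = 86/100 = 0.8600
FA = 24/100 = 0.2400
z(H) = z(0.8600) = 1.080
z(FA) = z(0.2400) = -0.706
d' = z(H) − z(FA) = 1.080 − (-0.706) = 1.786

d-prime = 1.79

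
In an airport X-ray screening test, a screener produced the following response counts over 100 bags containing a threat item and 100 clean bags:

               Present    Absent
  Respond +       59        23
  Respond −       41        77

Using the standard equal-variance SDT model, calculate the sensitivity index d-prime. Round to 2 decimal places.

H = 59/100 = 0.5900
FA = 23/100 = 0.2300
Φ⁻¹(H) = 0.228
Φ⁻¹(FA) = -0.739
d' = z(H) − z(FA) = 0.228 − (-0.739) = 0.967

d-prime = 0.97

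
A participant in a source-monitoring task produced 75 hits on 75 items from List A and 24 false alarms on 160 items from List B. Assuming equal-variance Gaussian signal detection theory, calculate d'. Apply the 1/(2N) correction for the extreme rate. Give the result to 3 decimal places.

d' = 3.511

The hit rate is 75/75 = 1, so apply the 1/(2N) correction: H → 1 − 1/(2·75) = 0.99333.
z(H) = z(0.99333) = 2.4746
z(FA) = z(0.15000) = -1.0364
d' = 2.4746 − (-1.0364) = 3.5110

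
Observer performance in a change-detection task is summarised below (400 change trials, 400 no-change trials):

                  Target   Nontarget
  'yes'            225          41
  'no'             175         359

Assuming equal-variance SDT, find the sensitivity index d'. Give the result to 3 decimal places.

d' = 1.425

H = 225/400 = 0.5625
FA = 41/400 = 0.1025
Φ⁻¹(H) = 0.1573
Φ⁻¹(FA) = -1.2674
d' = z(H) − z(FA) = 0.1573 − (-1.2674) = 1.4247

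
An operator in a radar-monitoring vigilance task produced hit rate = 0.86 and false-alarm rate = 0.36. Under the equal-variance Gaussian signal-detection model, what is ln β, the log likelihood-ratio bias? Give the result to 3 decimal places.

Φ⁻¹(H) = Φ⁻¹(0.86) = 1.0803
Φ⁻¹(FA) = Φ⁻¹(0.36) = -0.3585
ln β = −½·[z(H)² − z(FA)²] = −0.5 × (1.1670 − 0.1285) = -0.51925

ln β = -0.519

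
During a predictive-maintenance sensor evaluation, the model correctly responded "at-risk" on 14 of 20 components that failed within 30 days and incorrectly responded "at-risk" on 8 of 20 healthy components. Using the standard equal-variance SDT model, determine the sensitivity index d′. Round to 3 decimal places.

d′ = 0.778

H = 14/20 = 0.7000
FA = 8/20 = 0.4000
Φ⁻¹(0.7000) = 0.5244, Φ⁻¹(0.4000) = -0.2533
d' = z(H) − z(FA) = 0.5244 − (-0.2533) = 0.7777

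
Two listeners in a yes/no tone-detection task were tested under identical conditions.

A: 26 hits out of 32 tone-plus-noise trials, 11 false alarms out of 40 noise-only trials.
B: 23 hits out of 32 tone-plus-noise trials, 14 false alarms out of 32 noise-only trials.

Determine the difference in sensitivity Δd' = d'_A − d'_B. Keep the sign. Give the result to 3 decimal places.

Δd' = 0.748

A: z(0.8125) = 0.8871, z(0.2750) = -0.5978, d' = 1.4849
B: z(0.7188) = 0.5793, z(0.4375) = -0.1573, d' = 0.7366
Δd' = d'_A − d'_B = 1.4849 − 0.7366 = 0.7483
A has the higher sensitivity.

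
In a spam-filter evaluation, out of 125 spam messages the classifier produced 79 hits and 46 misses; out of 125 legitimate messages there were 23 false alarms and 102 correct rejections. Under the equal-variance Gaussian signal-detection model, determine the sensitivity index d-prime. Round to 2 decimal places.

d-prime = 1.24

H = 79/125 = 0.6320
FA = 23/125 = 0.1840
z(0.6320) = 0.3372, z(0.1840) = -0.9002
d' = z(H) − z(FA) = 0.3372 − (-0.9002) = 1.2374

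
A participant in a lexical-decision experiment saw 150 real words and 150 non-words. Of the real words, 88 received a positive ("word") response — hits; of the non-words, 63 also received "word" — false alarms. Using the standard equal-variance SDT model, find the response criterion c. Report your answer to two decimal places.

c = -0.01

H = 88/150 = 0.5867
FA = 63/150 = 0.4200
z(H) = z(0.5867) = 0.2191
z(FA) = z(0.4200) = -0.2019
c = −½·[z(H) + z(FA)] = −0.5 × (0.2191 + (-0.2019)) = -0.0086
c < 0: the participant has a liberal response bias.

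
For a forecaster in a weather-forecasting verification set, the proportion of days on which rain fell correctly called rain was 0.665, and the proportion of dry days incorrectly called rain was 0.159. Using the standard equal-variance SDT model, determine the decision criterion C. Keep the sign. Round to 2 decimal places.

C = 0.29

z(H) = 0.4261
z(FA) = -0.9986
c = −½·[z(H) + z(FA)] = −0.5 × (0.4261 + (-0.9986)) = 0.28625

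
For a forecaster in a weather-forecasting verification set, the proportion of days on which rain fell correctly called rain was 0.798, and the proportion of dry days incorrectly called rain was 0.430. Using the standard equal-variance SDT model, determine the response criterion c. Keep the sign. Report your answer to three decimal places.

c = -0.329

Φ⁻¹(H) = Φ⁻¹(0.798) = 0.8345
Φ⁻¹(FA) = Φ⁻¹(0.430) = -0.1764
c = −½·[z(H) + z(FA)] = −0.5 × (0.8345 + (-0.1764)) = -0.32905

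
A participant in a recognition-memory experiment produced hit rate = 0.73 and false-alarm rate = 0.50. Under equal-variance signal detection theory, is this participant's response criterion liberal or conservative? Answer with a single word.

liberal

z(H) = 0.613, z(FA) = 0.000
c = −½·(z(H) + z(FA)) = -0.3065
c < 0 → liberal criterion (biased toward responding “yes”).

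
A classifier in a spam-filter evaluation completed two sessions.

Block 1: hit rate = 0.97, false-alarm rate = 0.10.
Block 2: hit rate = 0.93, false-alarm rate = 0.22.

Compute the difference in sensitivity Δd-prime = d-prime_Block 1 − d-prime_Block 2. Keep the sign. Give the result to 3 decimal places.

Block 1: z(0.97) = 1.8808, z(0.10) = -1.2816, d' = 3.1624
Block 2: z(0.93) = 1.4758, z(0.22) = -0.7722, d' = 2.2480
Δd' = d'_Block 1 − d'_Block 2 = 3.1624 − 2.2480 = 0.9144
Block 1 has the higher sensitivity.

Δd-prime = 0.914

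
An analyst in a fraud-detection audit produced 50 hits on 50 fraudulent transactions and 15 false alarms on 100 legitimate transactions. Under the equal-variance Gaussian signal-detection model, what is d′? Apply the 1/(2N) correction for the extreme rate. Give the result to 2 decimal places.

d′ = 3.36

The hit rate is 50/50 = 1, so apply the 1/(2N) correction: H → 1 − 1/(2·50) = 0.99000.
z(H) = z(0.99000) = 2.326
z(FA) = z(0.15000) = -1.036
d' = 2.326 − (-1.036) = 3.362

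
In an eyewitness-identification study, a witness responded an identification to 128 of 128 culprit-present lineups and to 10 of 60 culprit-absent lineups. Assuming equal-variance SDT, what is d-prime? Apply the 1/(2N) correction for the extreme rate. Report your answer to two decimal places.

The hit rate is 128/128 = 1, so apply the 1/(2N) correction: H → 1 − 1/(2·128) = 0.99609.
z(H) = z(0.99609) = 2.660
z(FA) = z(0.16667) = -0.967
d' = 2.660 − (-0.967) = 3.627

d-prime = 3.63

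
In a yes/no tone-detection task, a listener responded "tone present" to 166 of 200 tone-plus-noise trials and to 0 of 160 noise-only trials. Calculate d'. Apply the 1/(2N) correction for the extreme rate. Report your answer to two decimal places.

d' = 3.69

The false-alarm rate is 0/160 = 0, so apply the 1/(2N) correction: FA → 1/(2·160) = 0.00313.
z(H) = z(0.83000) = 0.954
z(FA) = z(0.00313) = -2.734
d' = 0.954 − (-2.734) = 3.688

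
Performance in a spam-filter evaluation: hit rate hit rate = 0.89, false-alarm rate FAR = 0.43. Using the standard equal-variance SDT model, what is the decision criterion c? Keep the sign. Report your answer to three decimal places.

c = -0.525

z(H) = 1.2265
z(FA) = -0.1764
c = −½·[z(H) + z(FA)] = −0.5 × (1.2265 + (-0.1764)) = -0.52505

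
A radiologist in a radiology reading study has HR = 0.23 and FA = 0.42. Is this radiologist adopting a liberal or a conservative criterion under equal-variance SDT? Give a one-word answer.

z(H) = -0.739, z(FA) = -0.202
c = −½·(z(H) + z(FA)) = 0.4705
c > 0 → conservative criterion (biased toward responding “no”).

conservative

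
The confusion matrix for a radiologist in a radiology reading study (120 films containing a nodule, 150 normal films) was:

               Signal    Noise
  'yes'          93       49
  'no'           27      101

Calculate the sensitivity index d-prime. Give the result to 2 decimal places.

d-prime = 1.20

H = 93/120 = 0.7750
FA = 49/150 = 0.3267
z(H) = 0.755
z(FA) = -0.449
d' = z(H) − z(FA) = 0.755 − (-0.449) = 1.204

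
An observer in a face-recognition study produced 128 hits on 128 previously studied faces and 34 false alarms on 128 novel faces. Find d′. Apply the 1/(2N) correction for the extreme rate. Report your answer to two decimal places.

The hit rate is 128/128 = 1, so apply the 1/(2N) correction: H → 1 − 1/(2·128) = 0.99609.
z(H) = z(0.99609) = 2.660
z(FA) = z(0.26562) = -0.626
d' = 2.660 − (-0.626) = 3.286

d′ = 3.29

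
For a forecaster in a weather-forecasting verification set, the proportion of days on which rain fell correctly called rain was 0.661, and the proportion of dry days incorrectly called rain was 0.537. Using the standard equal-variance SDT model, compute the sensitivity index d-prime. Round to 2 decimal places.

d-prime = 0.32

z(H) = z(0.661) = 0.4152
z(FA) = z(0.537) = 0.0929
d' = z(H) − z(FA) = 0.4152 − 0.0929 = 0.3223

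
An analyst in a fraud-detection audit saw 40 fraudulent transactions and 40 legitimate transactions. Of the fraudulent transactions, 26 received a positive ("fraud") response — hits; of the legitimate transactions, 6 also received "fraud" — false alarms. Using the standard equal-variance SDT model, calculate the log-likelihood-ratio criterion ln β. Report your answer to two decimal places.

H = 26/40 = 0.6500
FA = 6/40 = 0.1500
z(H) = 0.385
z(FA) = -1.036
ln β = −½·[z(H)² − z(FA)²] = −0.5 × (0.148 − 1.073) = 0.4625

ln β = 0.46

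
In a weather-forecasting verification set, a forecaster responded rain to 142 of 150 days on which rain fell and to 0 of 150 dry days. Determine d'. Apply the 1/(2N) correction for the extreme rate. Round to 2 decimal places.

The false-alarm rate is 0/150 = 0, so apply the 1/(2N) correction: FA → 1/(2·150) = 0.00333.
z(H) = z(0.94667) = 1.613
z(FA) = z(0.00333) = -2.713
d' = 1.613 − (-2.713) = 4.326

d' = 4.33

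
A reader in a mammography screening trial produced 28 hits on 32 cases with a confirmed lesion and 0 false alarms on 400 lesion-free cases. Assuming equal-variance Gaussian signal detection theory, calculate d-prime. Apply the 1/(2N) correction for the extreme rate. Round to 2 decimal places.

d-prime = 4.17

The false-alarm rate is 0/400 = 0, so apply the 1/(2N) correction: FA → 1/(2·400) = 0.00125.
z(H) = z(0.87500) = 1.150
z(FA) = z(0.00125) = -3.023
d' = 1.150 − (-3.023) = 4.173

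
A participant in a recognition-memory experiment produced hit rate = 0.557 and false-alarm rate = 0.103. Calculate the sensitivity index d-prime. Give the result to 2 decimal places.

d-prime = 1.41

z(H) = 0.143
z(FA) = -1.265
d' = z(H) − z(FA) = 0.143 − (-1.265) = 1.408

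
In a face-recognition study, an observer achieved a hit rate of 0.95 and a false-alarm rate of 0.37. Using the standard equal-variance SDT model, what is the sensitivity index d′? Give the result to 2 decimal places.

d′ = 1.98

z(H) = z(0.95) = 1.6449
z(FA) = z(0.37) = -0.3319
d' = z(H) − z(FA) = 1.6449 − (-0.3319) = 1.9768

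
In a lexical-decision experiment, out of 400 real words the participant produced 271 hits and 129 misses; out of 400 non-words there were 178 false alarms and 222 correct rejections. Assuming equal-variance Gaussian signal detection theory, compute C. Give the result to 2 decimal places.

C = -0.16

H = 271/400 = 0.6775
FA = 178/400 = 0.4450
Φ⁻¹(H) = Φ⁻¹(0.6775) = 0.4607
Φ⁻¹(FA) = Φ⁻¹(0.4450) = -0.1383
c = −½·[z(H) + z(FA)] = −0.5 × (0.4607 + (-0.1383)) = -0.1612
c < 0: the participant has a liberal response bias.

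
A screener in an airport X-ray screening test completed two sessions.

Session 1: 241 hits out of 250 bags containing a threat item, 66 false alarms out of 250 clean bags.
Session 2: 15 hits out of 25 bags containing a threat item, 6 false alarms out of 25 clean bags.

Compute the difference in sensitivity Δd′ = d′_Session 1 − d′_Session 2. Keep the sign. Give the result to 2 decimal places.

Session 1: z(0.9640) = 1.799, z(0.2640) = -0.631, d' = 2.430
Session 2: z(0.6000) = 0.253, z(0.2400) = -0.706, d' = 0.959
Δd' = d'_Session 1 − d'_Session 2 = 2.430 − 0.959 = 1.471
Session 1 has the higher sensitivity.

Δd′ = 1.47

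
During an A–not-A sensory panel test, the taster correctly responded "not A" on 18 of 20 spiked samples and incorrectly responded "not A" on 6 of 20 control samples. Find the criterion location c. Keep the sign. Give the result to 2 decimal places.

c = -0.38

H = 18/20 = 0.9000
FA = 6/20 = 0.3000
Φ⁻¹(H) = Φ⁻¹(0.9000) = 1.2816
Φ⁻¹(FA) = Φ⁻¹(0.3000) = -0.5244
c = −½·[z(H) + z(FA)] = −0.5 × (1.2816 + (-0.5244)) = -0.3786
c < 0: the taster has a liberal response bias.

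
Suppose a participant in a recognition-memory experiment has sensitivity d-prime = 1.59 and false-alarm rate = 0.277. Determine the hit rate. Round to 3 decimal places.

hit rate = 0.841

z(false-alarm rate) = z(0.277) = -0.5918
z(H) = z(FA) + d' = -0.5918 + 1.59 = 0.9982
hit rate = Φ(0.9982) = 0.8409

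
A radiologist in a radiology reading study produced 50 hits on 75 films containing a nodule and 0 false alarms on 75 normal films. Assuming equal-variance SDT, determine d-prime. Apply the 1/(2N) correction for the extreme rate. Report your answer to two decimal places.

d-prime = 2.91

The false-alarm rate is 0/75 = 0, so apply the 1/(2N) correction: FA → 1/(2·75) = 0.00667.
z(H) = z(0.66667) = 0.431
z(FA) = z(0.00667) = -2.475
d' = 0.431 − (-2.475) = 2.906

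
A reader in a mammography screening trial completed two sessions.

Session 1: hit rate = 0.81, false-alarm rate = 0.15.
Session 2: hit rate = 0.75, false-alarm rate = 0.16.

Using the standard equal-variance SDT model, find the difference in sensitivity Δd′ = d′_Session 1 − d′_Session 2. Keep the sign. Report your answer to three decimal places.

Δd′ = 0.245

Session 1: z(0.81) = 0.8779, z(0.15) = -1.0364, d' = 1.9143
Session 2: z(0.75) = 0.6745, z(0.16) = -0.9945, d' = 1.6690
Δd' = d'_Session 1 − d'_Session 2 = 1.9143 − 1.6690 = 0.2453
Session 1 has the higher sensitivity.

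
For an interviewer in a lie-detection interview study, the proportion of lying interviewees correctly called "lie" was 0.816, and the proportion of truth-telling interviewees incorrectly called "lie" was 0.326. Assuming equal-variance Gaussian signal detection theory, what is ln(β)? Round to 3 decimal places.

Φ⁻¹(H) = Φ⁻¹(0.816) = 0.9002
Φ⁻¹(FA) = Φ⁻¹(0.326) = -0.4510
ln β = −½·[z(H)² − z(FA)²] = −0.5 × (0.8104 − 0.2034) = -0.3035

ln β = -0.304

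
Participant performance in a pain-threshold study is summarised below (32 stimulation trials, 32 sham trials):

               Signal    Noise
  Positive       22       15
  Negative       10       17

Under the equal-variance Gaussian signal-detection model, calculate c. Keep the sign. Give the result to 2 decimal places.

c = -0.21

H = 22/32 = 0.6875
FA = 15/32 = 0.4688
z(0.6875) = 0.489, z(0.4688) = -0.078
c = −½·[z(H) + z(FA)] = −0.5 × (0.489 + (-0.078)) = -0.2055
c < 0: the participant has a liberal response bias.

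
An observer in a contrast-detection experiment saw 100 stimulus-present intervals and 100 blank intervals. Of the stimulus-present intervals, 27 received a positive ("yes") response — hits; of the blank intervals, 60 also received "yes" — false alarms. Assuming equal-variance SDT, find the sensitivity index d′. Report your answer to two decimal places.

d′ = -0.87

H = 27/100 = 0.2700
FA = 60/100 = 0.6000
z(0.2700) = -0.613, z(0.6000) = 0.253
d' = z(H) − z(FA) = -0.613 − 0.253 = -0.866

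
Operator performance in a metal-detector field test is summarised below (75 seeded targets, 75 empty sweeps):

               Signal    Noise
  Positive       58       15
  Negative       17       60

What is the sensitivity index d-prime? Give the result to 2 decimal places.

d-prime = 1.59

H = 58/75 = 0.7733
FA = 15/75 = 0.2000
Φ⁻¹(0.7733) = 0.7498, Φ⁻¹(0.2000) = -0.8416
d' = z(H) − z(FA) = 0.7498 − (-0.8416) = 1.5914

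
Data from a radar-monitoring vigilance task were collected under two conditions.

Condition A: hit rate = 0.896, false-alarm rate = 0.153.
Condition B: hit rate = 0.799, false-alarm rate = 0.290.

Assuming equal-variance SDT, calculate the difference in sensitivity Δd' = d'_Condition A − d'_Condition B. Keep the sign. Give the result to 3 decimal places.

Condition A: z(0.896) = 1.2591, z(0.153) = -1.0237, d' = 2.2828
Condition B: z(0.799) = 0.8381, z(0.290) = -0.5534, d' = 1.3915
Δd' = d'_Condition A − d'_Condition B = 2.2828 − 1.3915 = 0.8913
Condition A has the higher sensitivity.

Δd' = 0.891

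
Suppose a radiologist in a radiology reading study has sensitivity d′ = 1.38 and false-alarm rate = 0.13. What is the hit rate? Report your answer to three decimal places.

hit rate = 0.600

z(false-alarm rate) = z(0.13) = -1.1264
z(H) = z(FA) + d' = -1.1264 + 1.38 = 0.2536
hit rate = Φ(0.2536) = 0.6001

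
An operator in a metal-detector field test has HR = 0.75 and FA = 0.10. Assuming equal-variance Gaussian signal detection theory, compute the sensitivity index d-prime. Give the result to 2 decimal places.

Φ⁻¹(0.75) = 0.674, Φ⁻¹(0.10) = -1.282
d' = z(H) − z(FA) = 0.674 − (-1.282) = 1.956

d-prime = 1.96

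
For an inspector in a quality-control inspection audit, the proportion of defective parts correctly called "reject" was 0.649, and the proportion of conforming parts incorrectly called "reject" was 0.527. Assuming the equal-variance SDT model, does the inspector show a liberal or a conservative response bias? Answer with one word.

z(H) = 0.383, z(FA) = 0.068
c = −½·(z(H) + z(FA)) = -0.2255
c < 0 → liberal criterion (biased toward responding “yes”).

liberal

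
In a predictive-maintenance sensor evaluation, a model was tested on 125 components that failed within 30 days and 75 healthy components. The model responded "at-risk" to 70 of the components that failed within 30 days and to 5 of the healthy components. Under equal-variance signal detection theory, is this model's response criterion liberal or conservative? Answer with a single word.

z(H) = 0.151, z(FA) = -1.501
c = −½·(z(H) + z(FA)) = 0.675
c > 0 → conservative criterion (biased toward responding “no”).

conservative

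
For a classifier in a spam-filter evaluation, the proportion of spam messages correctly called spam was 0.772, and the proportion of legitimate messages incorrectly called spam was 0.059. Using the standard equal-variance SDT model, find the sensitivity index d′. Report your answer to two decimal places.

z(0.772) = 0.745, z(0.059) = -1.563
d' = z(H) − z(FA) = 0.745 − (-1.563) = 2.308

d′ = 2.31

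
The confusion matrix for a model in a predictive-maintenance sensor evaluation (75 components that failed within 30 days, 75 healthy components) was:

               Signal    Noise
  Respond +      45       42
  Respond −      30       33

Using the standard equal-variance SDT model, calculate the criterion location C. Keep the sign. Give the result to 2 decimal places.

H = 45/75 = 0.6000
FA = 42/75 = 0.5600
z(H) = z(0.6000) = 0.2533
z(FA) = z(0.5600) = 0.1510
c = −½·[z(H) + z(FA)] = −0.5 × (0.2533 + 0.1510) = -0.20215
c < 0: the model has a liberal response bias.

C = -0.20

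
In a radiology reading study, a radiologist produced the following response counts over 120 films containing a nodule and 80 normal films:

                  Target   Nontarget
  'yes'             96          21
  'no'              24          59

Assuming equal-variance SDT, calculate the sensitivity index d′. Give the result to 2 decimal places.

H = 96/120 = 0.8000
FA = 21/80 = 0.2625
z(H) = z(0.8000) = 0.842
z(FA) = z(0.2625) = -0.636
d' = z(H) − z(FA) = 0.842 − (-0.636) = 1.478

d′ = 1.48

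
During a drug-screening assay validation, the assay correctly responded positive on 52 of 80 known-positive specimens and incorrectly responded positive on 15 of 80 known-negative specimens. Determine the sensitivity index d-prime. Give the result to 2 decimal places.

d-prime = 1.27

H = 52/80 = 0.6500
FA = 15/80 = 0.1875
Φ⁻¹(H) = 0.385
Φ⁻¹(FA) = -0.887
d' = z(H) − z(FA) = 0.385 − (-0.887) = 1.272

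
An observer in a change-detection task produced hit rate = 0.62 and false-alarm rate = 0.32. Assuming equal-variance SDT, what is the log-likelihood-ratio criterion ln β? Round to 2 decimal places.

z(H) = 0.305
z(FA) = -0.468
ln β = −½·[z(H)² − z(FA)²] = −0.5 × (0.093 − 0.219) = 0.063

ln β = 0.06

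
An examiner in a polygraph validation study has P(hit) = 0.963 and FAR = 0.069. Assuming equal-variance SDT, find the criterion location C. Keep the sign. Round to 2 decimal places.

z(H) = 1.787
z(FA) = -1.483
c = −½·[z(H) + z(FA)] = −0.5 × (1.787 + (-1.483)) = -0.152

C = -0.15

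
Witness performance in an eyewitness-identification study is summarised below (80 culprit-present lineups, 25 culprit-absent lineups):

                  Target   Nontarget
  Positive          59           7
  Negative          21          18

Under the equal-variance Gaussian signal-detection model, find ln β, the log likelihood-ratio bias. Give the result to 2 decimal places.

H = 59/80 = 0.7375
FA = 7/25 = 0.2800
Φ⁻¹(0.7375) = 0.636, Φ⁻¹(0.2800) = -0.583
ln β = −½·[z(H)² − z(FA)²] = −0.5 × (0.404 − 0.340) = -0.032

ln β = -0.03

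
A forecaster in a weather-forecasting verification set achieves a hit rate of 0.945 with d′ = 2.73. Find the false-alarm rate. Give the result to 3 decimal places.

z(hit rate) = z(0.945) = 1.5982
z(FA) = z(H) − d' = 1.5982 − 2.73 = -1.1318
false-alarm rate = Φ(-1.1318) = 0.1289

false-alarm rate = 0.129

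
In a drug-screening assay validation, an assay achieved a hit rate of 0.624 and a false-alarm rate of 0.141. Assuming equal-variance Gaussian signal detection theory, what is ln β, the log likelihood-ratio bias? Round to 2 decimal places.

z(H) = z(0.624) = 0.316
z(FA) = z(0.141) = -1.076
ln β = −½·[z(H)² − z(FA)²] = −0.5 × (0.100 − 1.158) = 0.529

ln β = 0.53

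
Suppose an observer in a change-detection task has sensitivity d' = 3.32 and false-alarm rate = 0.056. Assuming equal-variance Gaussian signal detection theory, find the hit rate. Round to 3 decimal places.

z(false-alarm rate) = z(0.056) = -1.5893
z(H) = z(FA) + d' = -1.5893 + 3.32 = 1.7307
hit rate = Φ(1.7307) = 0.9582

hit rate = 0.958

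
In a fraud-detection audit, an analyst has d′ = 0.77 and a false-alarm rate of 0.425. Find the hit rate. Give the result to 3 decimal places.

z(false-alarm rate) = z(0.425) = -0.1891
z(H) = z(FA) + d' = -0.1891 + 0.77 = 0.5809
hit rate = Φ(0.5809) = 0.7193

hit rate = 0.719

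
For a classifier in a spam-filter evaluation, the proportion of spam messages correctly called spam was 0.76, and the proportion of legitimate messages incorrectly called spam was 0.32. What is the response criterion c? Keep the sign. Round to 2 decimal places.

z(H) = z(0.76) = 0.7063
z(FA) = z(0.32) = -0.4677
c = −½·[z(H) + z(FA)] = −0.5 × (0.7063 + (-0.4677)) = -0.1193

c = -0.12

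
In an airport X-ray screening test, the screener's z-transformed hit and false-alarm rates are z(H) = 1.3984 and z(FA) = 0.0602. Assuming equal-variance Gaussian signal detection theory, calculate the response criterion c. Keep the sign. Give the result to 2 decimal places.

c = -0.73

c = −½·[z(H) + z(FA)] = −½·(1.3984 + 0.0602) = -0.7293
c < 0: the screener has a liberal response bias.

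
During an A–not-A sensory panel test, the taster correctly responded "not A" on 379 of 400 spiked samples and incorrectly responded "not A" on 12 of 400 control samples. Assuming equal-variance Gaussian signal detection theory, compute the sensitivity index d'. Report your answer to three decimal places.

d' = 3.502

H = 379/400 = 0.9475
FA = 12/400 = 0.0300
z(0.9475) = 1.6211, z(0.0300) = -1.8808
d' = z(H) − z(FA) = 1.6211 − (-1.8808) = 3.5019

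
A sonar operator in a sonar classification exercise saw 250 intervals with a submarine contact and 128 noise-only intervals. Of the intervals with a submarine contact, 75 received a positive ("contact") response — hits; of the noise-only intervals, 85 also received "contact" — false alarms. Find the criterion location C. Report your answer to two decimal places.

H = 75/250 = 0.3000
FA = 85/128 = 0.6641
Φ⁻¹(H) = -0.524
Φ⁻¹(FA) = 0.424
c = −½·[z(H) + z(FA)] = −0.5 × (-0.524 + 0.424) = 0.050
c > 0: the sonar operator has a conservative response bias.

C = 0.05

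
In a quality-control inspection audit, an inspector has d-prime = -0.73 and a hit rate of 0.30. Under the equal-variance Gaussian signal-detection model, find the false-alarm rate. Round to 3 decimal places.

z(hit rate) = z(0.30) = -0.5244
z(FA) = z(H) − d' = -0.5244 − (-0.73) = 0.2056
false-alarm rate = Φ(0.2056) = 0.5814

false-alarm rate = 0.581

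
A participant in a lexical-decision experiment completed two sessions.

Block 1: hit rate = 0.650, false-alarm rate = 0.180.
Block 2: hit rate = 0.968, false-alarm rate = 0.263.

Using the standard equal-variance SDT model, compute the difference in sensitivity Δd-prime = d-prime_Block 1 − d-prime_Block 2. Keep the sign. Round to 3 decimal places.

Δd-prime = -1.186

Block 1: z(0.650) = 0.3853, z(0.180) = -0.9154, d' = 1.3007
Block 2: z(0.968) = 1.8522, z(0.263) = -0.6341, d' = 2.4863
Δd' = d'_Block 1 − d'_Block 2 = 1.3007 − 2.4863 = -1.1856
Block 2 has the higher sensitivity.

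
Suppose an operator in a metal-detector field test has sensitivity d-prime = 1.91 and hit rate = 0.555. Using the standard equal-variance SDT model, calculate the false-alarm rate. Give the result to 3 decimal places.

false-alarm rate = 0.038

z(hit rate) = z(0.555) = 0.1383
z(FA) = z(H) − d' = 0.1383 − 1.91 = -1.7717
false-alarm rate = Φ(-1.7717) = 0.0382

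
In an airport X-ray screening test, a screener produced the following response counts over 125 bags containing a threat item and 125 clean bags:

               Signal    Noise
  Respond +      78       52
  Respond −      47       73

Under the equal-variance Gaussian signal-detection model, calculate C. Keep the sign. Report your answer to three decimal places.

H = 78/125 = 0.6240
FA = 52/125 = 0.4160
Φ⁻¹(0.6240) = 0.3160, Φ⁻¹(0.4160) = -0.2121
c = −½·[z(H) + z(FA)] = −0.5 × (0.3160 + (-0.2121)) = -0.05195
c < 0: the screener has a liberal response bias.

C = -0.052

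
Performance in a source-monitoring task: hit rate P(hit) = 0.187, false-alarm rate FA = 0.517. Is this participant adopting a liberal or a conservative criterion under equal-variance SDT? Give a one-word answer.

z(H) = -0.889, z(FA) = 0.043
c = −½·(z(H) + z(FA)) = 0.423
c > 0 → conservative criterion (biased toward responding “no”).

conservative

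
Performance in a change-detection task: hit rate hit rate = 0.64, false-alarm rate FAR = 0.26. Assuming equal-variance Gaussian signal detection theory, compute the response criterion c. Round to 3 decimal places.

Φ⁻¹(H) = 0.3585
Φ⁻¹(FA) = -0.6433
c = −½·[z(H) + z(FA)] = −0.5 × (0.3585 + (-0.6433)) = 0.1424

c = 0.142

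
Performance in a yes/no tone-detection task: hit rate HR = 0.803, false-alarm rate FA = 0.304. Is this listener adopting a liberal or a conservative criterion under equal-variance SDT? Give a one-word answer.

z(H) = 0.852, z(FA) = -0.513
c = −½·(z(H) + z(FA)) = -0.1695
c < 0 → liberal criterion (biased toward responding “yes”).

liberal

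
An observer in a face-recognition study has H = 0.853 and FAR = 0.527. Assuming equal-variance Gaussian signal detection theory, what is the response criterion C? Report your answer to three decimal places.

C = -0.559

z(H) = 1.0494
z(FA) = 0.0677
c = −½·[z(H) + z(FA)] = −0.5 × (1.0494 + 0.0677) = -0.55855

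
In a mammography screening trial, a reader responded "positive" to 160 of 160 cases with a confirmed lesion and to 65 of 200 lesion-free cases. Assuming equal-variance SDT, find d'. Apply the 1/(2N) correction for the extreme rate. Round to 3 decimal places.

d' = 3.188

The hit rate is 160/160 = 1, so apply the 1/(2N) correction: H → 1 − 1/(2·160) = 0.99687.
z(H) = z(0.99687) = 2.7338
z(FA) = z(0.32500) = -0.4538
d' = 2.7338 − (-0.4538) = 3.1876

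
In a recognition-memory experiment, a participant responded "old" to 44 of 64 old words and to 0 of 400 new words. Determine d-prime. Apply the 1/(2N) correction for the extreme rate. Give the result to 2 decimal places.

d-prime = 3.51

The false-alarm rate is 0/400 = 0, so apply the 1/(2N) correction: FA → 1/(2·400) = 0.00125.
z(H) = z(0.68750) = 0.489
z(FA) = z(0.00125) = -3.023
d' = 0.489 − (-3.023) = 3.512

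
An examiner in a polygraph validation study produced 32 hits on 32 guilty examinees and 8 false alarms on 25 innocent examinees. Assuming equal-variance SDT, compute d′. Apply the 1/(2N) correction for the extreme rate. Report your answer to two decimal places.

The hit rate is 32/32 = 1, so apply the 1/(2N) correction: H → 1 − 1/(2·32) = 0.98438.
z(H) = z(0.98438) = 2.154
z(FA) = z(0.32000) = -0.468
d' = 2.154 − (-0.468) = 2.622

d′ = 2.62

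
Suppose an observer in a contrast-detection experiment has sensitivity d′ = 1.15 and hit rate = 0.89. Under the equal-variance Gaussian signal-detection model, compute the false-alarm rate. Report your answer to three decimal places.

false-alarm rate = 0.531

z(hit rate) = z(0.89) = 1.2265
z(FA) = z(H) − d' = 1.2265 − 1.15 = 0.0765
false-alarm rate = Φ(0.0765) = 0.5305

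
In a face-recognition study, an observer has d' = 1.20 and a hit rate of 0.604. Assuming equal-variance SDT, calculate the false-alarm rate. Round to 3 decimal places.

false-alarm rate = 0.175

z(hit rate) = z(0.604) = 0.2637
z(FA) = z(H) − d' = 0.2637 − 1.20 = -0.9363
false-alarm rate = Φ(-0.9363) = 0.1746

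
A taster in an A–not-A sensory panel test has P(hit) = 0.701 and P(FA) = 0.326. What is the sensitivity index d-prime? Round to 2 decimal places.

z(0.701) = 0.5273, z(0.326) = -0.4510
d' = z(H) − z(FA) = 0.5273 − (-0.4510) = 0.9783

d-prime = 0.98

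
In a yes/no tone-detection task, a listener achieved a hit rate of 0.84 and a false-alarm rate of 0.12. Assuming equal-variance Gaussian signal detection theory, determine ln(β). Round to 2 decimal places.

z(H) = 0.994
z(FA) = -1.175
ln β = −½·[z(H)² − z(FA)²] = −0.5 × (0.988 − 1.381) = 0.1965

ln β = 0.20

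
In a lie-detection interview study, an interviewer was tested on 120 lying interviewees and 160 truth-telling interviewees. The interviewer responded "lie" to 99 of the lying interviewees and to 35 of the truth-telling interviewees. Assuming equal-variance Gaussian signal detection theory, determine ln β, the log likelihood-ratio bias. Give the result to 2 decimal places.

H = 99/120 = 0.8250
FA = 35/160 = 0.2188
z(H) = z(0.8250) = 0.935
z(FA) = z(0.2188) = -0.776
ln β = −½·[z(H)² − z(FA)²] = −0.5 × (0.874 − 0.602) = -0.136

ln β = -0.14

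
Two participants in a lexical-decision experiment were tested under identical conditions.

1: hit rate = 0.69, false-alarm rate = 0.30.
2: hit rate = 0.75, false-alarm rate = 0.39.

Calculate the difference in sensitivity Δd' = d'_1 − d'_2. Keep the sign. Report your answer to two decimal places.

1: z(0.69) = 0.496, z(0.30) = -0.524, d' = 1.020
2: z(0.75) = 0.674, z(0.39) = -0.279, d' = 0.953
Δd' = d'_1 − d'_2 = 1.020 − 0.953 = 0.067
1 has the higher sensitivity.

Δd' = 0.07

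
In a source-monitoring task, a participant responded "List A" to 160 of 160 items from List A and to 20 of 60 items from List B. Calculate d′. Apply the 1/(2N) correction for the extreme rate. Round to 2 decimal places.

d′ = 3.17

The hit rate is 160/160 = 1, so apply the 1/(2N) correction: H → 1 − 1/(2·160) = 0.99687.
z(H) = z(0.99687) = 2.734
z(FA) = z(0.33333) = -0.431
d' = 2.734 − (-0.431) = 3.165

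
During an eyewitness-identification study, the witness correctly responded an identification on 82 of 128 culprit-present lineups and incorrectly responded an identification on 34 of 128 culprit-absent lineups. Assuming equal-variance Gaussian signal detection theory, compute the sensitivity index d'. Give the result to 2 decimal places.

H = 82/128 = 0.6406
FA = 34/128 = 0.2656
z(H) = z(0.6406) = 0.360
z(FA) = z(0.2656) = -0.626
d' = z(H) − z(FA) = 0.360 − (-0.626) = 0.986

d' = 0.99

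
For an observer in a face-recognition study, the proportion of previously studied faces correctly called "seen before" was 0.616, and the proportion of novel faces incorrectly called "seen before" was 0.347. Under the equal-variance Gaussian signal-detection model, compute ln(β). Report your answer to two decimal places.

ln β = 0.03

z(H) = z(0.616) = 0.295
z(FA) = z(0.347) = -0.393
ln β = −½·[z(H)² − z(FA)²] = −0.5 × (0.087 − 0.154) = 0.0335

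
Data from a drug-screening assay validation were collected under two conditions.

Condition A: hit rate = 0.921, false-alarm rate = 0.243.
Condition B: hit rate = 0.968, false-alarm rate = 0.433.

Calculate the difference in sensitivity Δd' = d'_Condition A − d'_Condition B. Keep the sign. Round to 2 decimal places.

Condition A: z(0.921) = 1.412, z(0.243) = -0.697, d' = 2.109
Condition B: z(0.968) = 1.852, z(0.433) = -0.169, d' = 2.021
Δd' = d'_Condition A − d'_Condition B = 2.109 − 2.021 = 0.088
Condition A has the higher sensitivity.

Δd' = 0.09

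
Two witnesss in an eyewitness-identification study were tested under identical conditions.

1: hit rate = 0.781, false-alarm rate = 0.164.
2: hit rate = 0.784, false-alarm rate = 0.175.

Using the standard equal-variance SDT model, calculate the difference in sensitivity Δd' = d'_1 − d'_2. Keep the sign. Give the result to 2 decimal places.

Δd' = 0.03

1: z(0.781) = 0.776, z(0.164) = -0.978, d' = 1.754
2: z(0.784) = 0.786, z(0.175) = -0.935, d' = 1.721
Δd' = d'_1 − d'_2 = 1.754 − 1.721 = 0.033
1 has the higher sensitivity.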